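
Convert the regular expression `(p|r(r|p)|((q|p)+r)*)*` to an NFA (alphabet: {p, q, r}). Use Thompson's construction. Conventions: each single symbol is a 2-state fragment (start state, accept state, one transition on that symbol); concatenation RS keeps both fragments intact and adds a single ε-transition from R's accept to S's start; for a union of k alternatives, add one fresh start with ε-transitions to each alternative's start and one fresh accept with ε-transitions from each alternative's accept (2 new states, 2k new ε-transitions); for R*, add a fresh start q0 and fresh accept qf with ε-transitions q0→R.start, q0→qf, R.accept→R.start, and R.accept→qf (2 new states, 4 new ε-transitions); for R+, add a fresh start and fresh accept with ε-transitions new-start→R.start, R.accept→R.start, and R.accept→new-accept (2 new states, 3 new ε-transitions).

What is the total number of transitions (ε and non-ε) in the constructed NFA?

34

Building bottom-up:
Each of the 7 symbol leaves contributes 1 transition (1 symbol, 0 ε).
  r|p = 6 transitions (2 symbol, 4 ε)
  r(r|p) = 8 transitions (3 symbol, 5 ε)
  q|p = 6 transitions (2 symbol, 4 ε)
  (q|p)+ = 9 transitions (2 symbol, 7 ε)
  (q|p)+r = 11 transitions (3 symbol, 8 ε)
  ((q|p)+r)* = 15 transitions (3 symbol, 12 ε)
  p|r(r|p)|((q|p)+r)* = 30 transitions (7 symbol, 23 ε)
  (p|r(r|p)|((q|p)+r)*)* = 34 transitions (7 symbol, 27 ε)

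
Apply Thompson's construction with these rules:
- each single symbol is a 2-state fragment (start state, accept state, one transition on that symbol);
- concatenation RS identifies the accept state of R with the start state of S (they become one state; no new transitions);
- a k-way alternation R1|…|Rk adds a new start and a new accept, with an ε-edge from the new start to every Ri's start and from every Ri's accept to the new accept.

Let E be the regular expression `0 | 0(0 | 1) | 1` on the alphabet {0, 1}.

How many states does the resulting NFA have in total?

13

Per subexpression:
Each of the 5 symbol leaves contributes a 2-state fragment.
  0 | 1 : 6 states
  0(0 | 1) : 7 states
  0 | 0(0 | 1) | 1 : 13 states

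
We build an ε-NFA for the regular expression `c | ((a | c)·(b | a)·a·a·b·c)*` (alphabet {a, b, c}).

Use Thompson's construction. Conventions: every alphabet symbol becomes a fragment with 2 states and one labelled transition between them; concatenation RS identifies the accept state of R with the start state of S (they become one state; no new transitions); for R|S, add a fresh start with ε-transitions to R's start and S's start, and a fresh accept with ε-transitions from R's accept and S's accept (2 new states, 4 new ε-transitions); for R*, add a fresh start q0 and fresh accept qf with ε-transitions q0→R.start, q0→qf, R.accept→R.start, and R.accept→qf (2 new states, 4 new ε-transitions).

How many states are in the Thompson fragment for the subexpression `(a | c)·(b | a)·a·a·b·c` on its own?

Fragment for `(a | c)·(b | a)·a·a·b·c`:
Each of the 8 symbol leaves contributes a 2-state fragment.
  a | c : 6 states
  b | a : 6 states
  (a | c)·(b | a)·a·a·b·c : 15 states

15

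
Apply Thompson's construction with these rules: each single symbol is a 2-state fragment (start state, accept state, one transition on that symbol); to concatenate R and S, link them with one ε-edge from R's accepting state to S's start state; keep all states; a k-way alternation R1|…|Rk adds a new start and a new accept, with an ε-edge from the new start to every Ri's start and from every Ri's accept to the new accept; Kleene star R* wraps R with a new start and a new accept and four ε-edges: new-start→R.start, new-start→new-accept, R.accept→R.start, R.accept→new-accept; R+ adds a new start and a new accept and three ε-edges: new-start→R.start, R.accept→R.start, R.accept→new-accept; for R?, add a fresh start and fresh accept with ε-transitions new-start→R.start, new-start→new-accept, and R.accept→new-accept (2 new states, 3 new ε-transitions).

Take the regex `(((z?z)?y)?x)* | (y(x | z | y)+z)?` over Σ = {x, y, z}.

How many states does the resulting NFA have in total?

34

Recursing over subexpressions:
Each of the 9 symbol leaves contributes a 2-state fragment.
  z? → 4 states
  z?z → 6 states
  (z?z)? → 8 states
  (z?z)?y → 10 states
  ((z?z)?y)? → 12 states
  ((z?z)?y)?x → 14 states
  (((z?z)?y)?x)* → 16 states
  x | z | y → 8 states
  (x | z | y)+ → 10 states
  y(x | z | y)+z → 14 states
  (y(x | z | y)+z)? → 16 states
  (((z?z)?y)?x)* | (y(x | z | y)+z)? → 34 states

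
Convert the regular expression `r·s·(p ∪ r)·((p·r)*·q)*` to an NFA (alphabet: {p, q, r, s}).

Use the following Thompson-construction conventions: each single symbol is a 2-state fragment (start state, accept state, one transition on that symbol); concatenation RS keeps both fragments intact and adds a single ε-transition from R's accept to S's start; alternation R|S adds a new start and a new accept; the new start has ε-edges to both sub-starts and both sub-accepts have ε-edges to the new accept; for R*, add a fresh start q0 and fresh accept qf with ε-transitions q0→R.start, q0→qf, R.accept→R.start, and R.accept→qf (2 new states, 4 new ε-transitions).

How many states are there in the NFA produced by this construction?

Per subexpression:
Each of the 7 symbol leaves contributes a 2-state fragment.
  p ∪ r = 6 states
  p·r = 4 states
  (p·r)* = 6 states
  (p·r)*·q = 8 states
  ((p·r)*·q)* = 10 states
  r·s·(p ∪ r)·((p·r)*·q)* = 20 states

20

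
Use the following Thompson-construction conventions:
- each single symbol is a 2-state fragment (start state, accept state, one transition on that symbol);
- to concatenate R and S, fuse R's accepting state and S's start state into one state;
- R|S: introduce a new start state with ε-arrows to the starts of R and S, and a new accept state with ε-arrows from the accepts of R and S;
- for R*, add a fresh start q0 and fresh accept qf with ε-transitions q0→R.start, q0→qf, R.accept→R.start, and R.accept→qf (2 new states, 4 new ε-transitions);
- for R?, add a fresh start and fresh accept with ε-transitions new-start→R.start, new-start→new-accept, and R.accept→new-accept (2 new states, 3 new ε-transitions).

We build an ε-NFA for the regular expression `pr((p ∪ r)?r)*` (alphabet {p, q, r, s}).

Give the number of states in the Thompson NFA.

13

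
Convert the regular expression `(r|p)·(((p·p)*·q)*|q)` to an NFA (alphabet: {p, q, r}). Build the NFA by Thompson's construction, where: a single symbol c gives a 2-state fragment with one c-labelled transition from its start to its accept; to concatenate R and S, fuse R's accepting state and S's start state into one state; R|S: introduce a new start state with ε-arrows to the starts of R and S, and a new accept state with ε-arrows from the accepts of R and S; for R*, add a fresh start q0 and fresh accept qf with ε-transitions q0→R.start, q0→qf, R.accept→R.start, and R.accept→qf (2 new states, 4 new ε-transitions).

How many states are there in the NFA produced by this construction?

Bottom-up over the parse tree:
Each of the 6 symbol leaves contributes a 2-state fragment.
  r|p = 6 states
  p·p = 3 states
  (p·p)* = 5 states
  (p·p)*·q = 6 states
  ((p·p)*·q)* = 8 states
  ((p·p)*·q)*|q = 12 states
  (r|p)·(((p·p)*·q)*|q) = 17 states

17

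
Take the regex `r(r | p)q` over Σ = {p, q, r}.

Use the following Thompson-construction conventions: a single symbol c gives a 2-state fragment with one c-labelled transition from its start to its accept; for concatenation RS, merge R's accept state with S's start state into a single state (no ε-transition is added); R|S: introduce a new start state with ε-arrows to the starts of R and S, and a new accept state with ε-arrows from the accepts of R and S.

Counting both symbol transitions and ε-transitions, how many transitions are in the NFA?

8

Building bottom-up:
Each of the 4 symbol leaves contributes 1 transition (1 symbol, 0 ε).
  r | p = 6 transitions (2 symbol, 4 ε)
  r(r | p)q = 8 transitions (4 symbol, 4 ε)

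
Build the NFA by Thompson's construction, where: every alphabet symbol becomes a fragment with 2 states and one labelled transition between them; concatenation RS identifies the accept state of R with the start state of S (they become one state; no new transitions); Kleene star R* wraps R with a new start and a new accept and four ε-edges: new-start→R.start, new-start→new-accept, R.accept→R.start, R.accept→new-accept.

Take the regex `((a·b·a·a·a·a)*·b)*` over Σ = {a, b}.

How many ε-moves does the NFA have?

8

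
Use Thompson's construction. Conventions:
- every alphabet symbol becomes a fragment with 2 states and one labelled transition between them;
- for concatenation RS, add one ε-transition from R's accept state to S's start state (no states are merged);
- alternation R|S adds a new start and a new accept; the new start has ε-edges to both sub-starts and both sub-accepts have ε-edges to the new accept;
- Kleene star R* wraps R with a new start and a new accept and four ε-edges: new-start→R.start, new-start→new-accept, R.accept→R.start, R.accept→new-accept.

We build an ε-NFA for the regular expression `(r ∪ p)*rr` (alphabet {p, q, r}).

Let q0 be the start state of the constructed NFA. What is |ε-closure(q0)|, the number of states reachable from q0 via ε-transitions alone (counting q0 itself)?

6

Work bottom-up. For each fragment F, track |ε-closure(F.start)| and whether F's accept lies in that closure (i.e. whether F accepts ε). A single-symbol fragment has closure size 1 and does not accept ε.
  r ∪ p — new start ε-reaches every alternative's start; none of them accept ε, so the new accept is not reached: |closure| = 1 + 1 + 1 = 3
  (r ∪ p)* — |closure| = 1 (new start) + 3 (body) + 1 (new accept) = 5
  (r ∪ p)*rr — the left operand accepts ε, so the closure extends into the next operand (via the concat ε-link); |closure| = 5 + 1 = 6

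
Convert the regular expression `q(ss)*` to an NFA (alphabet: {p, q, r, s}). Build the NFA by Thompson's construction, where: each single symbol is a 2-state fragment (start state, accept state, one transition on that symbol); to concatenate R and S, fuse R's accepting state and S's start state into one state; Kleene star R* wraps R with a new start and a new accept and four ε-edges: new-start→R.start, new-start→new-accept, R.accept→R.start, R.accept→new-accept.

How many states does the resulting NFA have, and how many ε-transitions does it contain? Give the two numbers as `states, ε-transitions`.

6, 4

Building bottom-up:
Each of the 3 symbol leaves contributes 2 states and 0 ε-transitions.
  ss — 3 states, 0 ε-transitions
  (ss)* — 5 states, 4 ε-transitions
  q(ss)* — 6 states, 4 ε-transitions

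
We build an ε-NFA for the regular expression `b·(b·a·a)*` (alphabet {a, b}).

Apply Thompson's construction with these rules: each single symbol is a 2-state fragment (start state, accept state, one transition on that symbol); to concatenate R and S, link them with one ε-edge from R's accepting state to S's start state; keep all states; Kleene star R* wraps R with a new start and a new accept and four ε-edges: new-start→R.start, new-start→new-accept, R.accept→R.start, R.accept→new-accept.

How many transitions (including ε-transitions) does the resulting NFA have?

11

By structural recursion:
Each of the 4 symbol leaves contributes 1 transition (1 symbol, 0 ε).
  b·a·a — 5 transitions (3 symbol, 2 ε)
  (b·a·a)* — 9 transitions (3 symbol, 6 ε)
  b·(b·a·a)* — 11 transitions (4 symbol, 7 ε)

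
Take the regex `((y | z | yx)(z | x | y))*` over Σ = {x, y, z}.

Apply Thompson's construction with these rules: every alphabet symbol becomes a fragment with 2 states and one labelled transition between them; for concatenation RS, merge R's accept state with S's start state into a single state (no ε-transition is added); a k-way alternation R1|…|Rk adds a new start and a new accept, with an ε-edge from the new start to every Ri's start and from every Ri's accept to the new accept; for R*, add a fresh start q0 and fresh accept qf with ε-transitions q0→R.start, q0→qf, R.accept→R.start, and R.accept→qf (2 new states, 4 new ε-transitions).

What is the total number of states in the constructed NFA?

18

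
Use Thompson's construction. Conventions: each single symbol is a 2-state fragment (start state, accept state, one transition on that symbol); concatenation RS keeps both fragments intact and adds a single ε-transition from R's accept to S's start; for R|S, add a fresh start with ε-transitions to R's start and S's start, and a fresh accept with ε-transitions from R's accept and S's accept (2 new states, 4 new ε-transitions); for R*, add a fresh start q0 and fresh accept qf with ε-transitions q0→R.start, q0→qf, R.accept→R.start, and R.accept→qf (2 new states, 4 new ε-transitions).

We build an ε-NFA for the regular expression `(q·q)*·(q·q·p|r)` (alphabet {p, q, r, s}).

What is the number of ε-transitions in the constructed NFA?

12

Building bottom-up:
Each of the 6 symbol leaves contributes 0 ε-transitions.
  q·q : 1 ε-transition
  (q·q)* : 5 ε-transitions
  q·q·p : 2 ε-transitions
  q·q·p|r : 6 ε-transitions
  (q·q)*·(q·q·p|r) : 12 ε-transitions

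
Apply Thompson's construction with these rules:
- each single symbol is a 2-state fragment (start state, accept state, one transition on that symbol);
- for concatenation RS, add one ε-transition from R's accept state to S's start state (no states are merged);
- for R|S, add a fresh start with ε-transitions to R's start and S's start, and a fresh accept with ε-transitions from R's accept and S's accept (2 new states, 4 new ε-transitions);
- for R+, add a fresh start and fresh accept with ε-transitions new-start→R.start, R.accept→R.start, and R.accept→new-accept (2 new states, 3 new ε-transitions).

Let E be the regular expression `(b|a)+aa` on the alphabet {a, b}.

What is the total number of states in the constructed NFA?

12

By structural recursion:
Each of the 4 symbol leaves contributes a 2-state fragment.
  b|a — 6 states
  (b|a)+ — 8 states
  (b|a)+aa — 12 states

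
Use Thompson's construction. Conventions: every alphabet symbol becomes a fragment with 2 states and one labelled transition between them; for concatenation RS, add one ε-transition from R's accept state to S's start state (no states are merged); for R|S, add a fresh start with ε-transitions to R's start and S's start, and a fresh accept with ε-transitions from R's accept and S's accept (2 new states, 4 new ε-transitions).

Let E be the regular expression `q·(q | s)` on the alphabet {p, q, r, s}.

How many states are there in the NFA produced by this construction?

8

By structural recursion:
Each of the 3 symbol leaves contributes a 2-state fragment.
  q | s — 6 states
  q·(q | s) — 8 states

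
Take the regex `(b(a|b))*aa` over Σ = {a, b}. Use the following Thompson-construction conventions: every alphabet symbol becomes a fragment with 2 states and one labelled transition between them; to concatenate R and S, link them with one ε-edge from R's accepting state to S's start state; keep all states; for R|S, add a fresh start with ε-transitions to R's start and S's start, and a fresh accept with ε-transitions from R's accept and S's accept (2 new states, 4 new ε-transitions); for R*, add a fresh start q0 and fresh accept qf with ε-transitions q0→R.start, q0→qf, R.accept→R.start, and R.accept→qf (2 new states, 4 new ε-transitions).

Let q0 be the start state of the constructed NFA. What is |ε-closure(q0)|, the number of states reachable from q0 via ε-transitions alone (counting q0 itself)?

4

Work bottom-up. For each fragment F, track |ε-closure(F.start)| and whether F's accept lies in that closure (i.e. whether F accepts ε). A single-symbol fragment has closure size 1 and does not accept ε.
  a|b : |ε-closure| = 1 + 1 + 1 = 3 (the new accept is not ε-reachable since no branch accepts ε)
  b(a|b) : same as the first factor's closure: |ε-closure| = 1
  (b(a|b))* : new start has ε-edges to the inner start and to the new accept, so |ε-closure| = 2 + 1 = 3
  (b(a|b))*aa : |ε-closure| = 3 + 1 = 4 (closure spills across the concat boundary because the left factor accepts ε)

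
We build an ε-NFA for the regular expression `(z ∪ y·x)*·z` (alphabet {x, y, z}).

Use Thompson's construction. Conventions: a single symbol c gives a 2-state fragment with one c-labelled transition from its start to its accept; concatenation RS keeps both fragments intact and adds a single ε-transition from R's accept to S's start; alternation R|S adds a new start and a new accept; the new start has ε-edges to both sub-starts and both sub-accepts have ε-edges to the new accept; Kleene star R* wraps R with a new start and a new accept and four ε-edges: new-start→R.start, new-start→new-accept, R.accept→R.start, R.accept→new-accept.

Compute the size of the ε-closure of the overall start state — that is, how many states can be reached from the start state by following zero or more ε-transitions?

Let C(F) = |ε-closure(F.start)| within fragment F, and note whether F accepts ε. Symbol fragments have C = 1 and do not accept ε. Then:
  y·x → same as the first factor's closure: C = 1
  z ∪ y·x → C = 1 + 1 + 1 = 3 (the new accept is not ε-reachable since no branch accepts ε)
  (z ∪ y·x)* → C = 1 (new start) + 3 (body) + 1 (new accept) = 5
  (z ∪ y·x)*·z → the left operand accepts ε, so the closure extends into the next operand (via the concat ε-link); C = 5 + 1 = 6

6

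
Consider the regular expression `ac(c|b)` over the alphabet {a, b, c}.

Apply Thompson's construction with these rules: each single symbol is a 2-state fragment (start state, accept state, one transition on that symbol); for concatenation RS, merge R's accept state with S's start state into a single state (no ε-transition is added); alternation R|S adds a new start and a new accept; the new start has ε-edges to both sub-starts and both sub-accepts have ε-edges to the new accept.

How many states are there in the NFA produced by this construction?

Recursing over subexpressions:
Each of the 4 symbol leaves contributes a 2-state fragment.
  c|b : 6 states
  ac(c|b) : 8 states

8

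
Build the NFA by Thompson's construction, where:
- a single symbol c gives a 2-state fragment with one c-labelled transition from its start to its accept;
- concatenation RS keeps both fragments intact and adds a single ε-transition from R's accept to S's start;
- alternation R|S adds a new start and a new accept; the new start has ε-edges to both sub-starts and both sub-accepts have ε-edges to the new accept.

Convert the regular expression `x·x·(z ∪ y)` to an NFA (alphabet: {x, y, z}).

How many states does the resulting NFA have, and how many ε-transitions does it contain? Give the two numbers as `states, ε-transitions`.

10, 6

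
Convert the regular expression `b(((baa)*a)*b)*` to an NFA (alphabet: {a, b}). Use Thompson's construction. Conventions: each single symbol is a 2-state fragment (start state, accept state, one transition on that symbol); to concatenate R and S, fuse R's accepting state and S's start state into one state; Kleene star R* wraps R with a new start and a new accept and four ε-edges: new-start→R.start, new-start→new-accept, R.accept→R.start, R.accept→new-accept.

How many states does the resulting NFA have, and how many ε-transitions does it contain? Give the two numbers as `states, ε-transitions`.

13, 12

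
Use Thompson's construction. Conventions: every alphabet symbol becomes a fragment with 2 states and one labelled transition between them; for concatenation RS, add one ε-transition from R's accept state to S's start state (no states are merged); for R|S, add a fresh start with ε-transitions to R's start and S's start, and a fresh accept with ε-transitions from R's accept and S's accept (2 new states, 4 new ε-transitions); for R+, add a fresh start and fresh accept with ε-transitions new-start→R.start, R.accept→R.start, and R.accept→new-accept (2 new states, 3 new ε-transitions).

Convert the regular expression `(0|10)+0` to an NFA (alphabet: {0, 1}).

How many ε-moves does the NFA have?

Building bottom-up:
Each of the 4 symbol leaves contributes 0 ε-transitions.
  10 — 1 ε-transition
  0|10 — 5 ε-transitions
  (0|10)+ — 8 ε-transitions
  (0|10)+0 — 9 ε-transitions

9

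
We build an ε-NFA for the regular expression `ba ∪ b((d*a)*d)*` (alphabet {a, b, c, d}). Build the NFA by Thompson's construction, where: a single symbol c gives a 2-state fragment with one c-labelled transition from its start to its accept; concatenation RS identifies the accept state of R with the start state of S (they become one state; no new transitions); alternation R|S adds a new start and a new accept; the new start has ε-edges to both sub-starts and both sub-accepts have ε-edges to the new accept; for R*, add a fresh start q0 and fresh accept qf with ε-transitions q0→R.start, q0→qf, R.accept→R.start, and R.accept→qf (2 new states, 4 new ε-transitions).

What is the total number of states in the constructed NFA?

16

Recursing over subexpressions:
Each of the 6 symbol leaves contributes a 2-state fragment.
  ba = 3 states
  d* = 4 states
  d*a = 5 states
  (d*a)* = 7 states
  (d*a)*d = 8 states
  ((d*a)*d)* = 10 states
  b((d*a)*d)* = 11 states
  ba ∪ b((d*a)*d)* = 16 states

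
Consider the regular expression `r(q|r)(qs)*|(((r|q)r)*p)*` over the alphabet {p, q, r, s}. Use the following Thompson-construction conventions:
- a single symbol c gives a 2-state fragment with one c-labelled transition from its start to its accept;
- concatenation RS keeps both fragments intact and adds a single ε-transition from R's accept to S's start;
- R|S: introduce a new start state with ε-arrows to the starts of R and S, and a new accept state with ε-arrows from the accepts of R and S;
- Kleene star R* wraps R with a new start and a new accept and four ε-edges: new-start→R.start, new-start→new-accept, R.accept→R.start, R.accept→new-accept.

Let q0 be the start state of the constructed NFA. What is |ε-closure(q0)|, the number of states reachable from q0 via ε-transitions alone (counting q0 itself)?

11

Let C(F) = |ε-closure(F.start)| within fragment F, and note whether F accepts ε. Symbol fragments have C = 1 and do not accept ε. Then:
  q|r — new start ε-reaches every alternative's start; none of them accept ε, so the new accept is not reached: |closure| = 1 + 1 + 1 = 3
  qs — |closure| equals the left operand's closure size = 1 (its accept is not ε-reachable, so the closure stops there)
  (qs)* — |closure| = 1 (new start) + 1 (body) + 1 (new accept) = 3
  r(q|r)(qs)* — same as the first factor's closure: |closure| = 1
  r|q — new start ε-reaches every alternative's start; none of them accept ε, so the new accept is not reached: |closure| = 1 + 1 + 1 = 3
  (r|q)r — same as the first factor's closure: |closure| = 3
  ((r|q)r)* — |closure| = 1 (new start) + 3 (body) + 1 (new accept) = 5
  ((r|q)r)*p — the left operand accepts ε, so the closure extends into the next operand (via the concat ε-link); |closure| = 5 + 1 = 6
  (((r|q)r)*p)* — |closure| = 1 (new start) + 6 (body) + 1 (new accept) = 8
  r(q|r)(qs)*|(((r|q)r)*p)* — new start ε-reaches every alternative's start; at least one alternative accepts ε, so the union's new accept is reached too: |closure| = 1 + 1 + 8 + 1 = 11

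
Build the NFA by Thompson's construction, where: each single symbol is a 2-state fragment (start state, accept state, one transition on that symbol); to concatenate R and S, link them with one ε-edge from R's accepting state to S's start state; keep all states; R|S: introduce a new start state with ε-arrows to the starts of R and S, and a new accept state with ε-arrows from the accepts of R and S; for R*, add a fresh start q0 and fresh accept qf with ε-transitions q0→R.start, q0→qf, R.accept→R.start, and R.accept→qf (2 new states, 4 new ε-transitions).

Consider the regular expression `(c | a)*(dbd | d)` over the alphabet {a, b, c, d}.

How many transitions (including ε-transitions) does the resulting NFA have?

Recursing over subexpressions:
Each of the 6 symbol leaves contributes 1 transition (1 symbol, 0 ε).
  c | a : 6 transitions (2 symbol, 4 ε)
  (c | a)* : 10 transitions (2 symbol, 8 ε)
  dbd : 5 transitions (3 symbol, 2 ε)
  dbd | d : 10 transitions (4 symbol, 6 ε)
  (c | a)*(dbd | d) : 21 transitions (6 symbol, 15 ε)

21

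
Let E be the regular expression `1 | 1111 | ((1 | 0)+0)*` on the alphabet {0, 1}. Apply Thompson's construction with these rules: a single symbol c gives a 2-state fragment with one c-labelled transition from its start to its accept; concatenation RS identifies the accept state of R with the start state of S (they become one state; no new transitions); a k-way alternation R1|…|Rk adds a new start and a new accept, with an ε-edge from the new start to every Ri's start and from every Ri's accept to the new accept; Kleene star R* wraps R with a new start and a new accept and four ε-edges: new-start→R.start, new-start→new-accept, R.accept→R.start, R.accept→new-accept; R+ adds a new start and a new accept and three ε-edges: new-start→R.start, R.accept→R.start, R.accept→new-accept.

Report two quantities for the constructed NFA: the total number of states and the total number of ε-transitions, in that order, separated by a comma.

20, 17

Building bottom-up:
Each of the 8 symbol leaves contributes 2 states and 0 ε-transitions.
  1111 = 5 states, 0 ε-transitions
  1 | 0 = 6 states, 4 ε-transitions
  (1 | 0)+ = 8 states, 7 ε-transitions
  (1 | 0)+0 = 9 states, 7 ε-transitions
  ((1 | 0)+0)* = 11 states, 11 ε-transitions
  1 | 1111 | ((1 | 0)+0)* = 20 states, 17 ε-transitions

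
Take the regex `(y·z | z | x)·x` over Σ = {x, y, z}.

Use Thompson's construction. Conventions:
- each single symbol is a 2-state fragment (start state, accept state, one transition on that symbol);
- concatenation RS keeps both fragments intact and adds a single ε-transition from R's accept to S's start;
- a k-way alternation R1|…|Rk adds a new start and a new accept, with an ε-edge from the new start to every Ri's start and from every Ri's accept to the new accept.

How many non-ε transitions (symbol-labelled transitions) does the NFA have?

Bottom-up over the parse tree:
Each of the 5 symbol leaves contributes exactly 1 symbol transition.
  y·z — 2 symbol transitions
  y·z | z | x — 4 symbol transitions
  (y·z | z | x)·x — 5 symbol transitions

5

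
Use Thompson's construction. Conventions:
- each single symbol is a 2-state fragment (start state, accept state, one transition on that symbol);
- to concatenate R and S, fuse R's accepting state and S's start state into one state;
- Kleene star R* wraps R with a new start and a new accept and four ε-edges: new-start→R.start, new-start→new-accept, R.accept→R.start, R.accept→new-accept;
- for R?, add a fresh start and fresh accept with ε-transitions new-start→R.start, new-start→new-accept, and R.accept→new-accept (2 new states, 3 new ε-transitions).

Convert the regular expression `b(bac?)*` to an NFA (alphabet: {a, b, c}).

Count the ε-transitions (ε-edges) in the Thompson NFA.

7

Building bottom-up:
Each of the 4 symbol leaves contributes 0 ε-transitions.
  c? : 3 ε-transitions
  bac? : 3 ε-transitions
  (bac?)* : 7 ε-transitions
  b(bac?)* : 7 ε-transitions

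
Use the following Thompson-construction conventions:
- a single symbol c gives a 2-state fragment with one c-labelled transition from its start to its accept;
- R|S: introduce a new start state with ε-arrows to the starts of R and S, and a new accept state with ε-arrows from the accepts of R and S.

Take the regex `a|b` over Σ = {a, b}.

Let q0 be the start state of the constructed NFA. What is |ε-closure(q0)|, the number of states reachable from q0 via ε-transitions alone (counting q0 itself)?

3

Work bottom-up. For each fragment F, track |ε-closure(F.start)| and whether F's accept lies in that closure (i.e. whether F accepts ε). A single-symbol fragment has closure size 1 and does not accept ε.
  a|b → C = 1 + 1 + 1 = 3 (the new accept is not ε-reachable since no branch accepts ε)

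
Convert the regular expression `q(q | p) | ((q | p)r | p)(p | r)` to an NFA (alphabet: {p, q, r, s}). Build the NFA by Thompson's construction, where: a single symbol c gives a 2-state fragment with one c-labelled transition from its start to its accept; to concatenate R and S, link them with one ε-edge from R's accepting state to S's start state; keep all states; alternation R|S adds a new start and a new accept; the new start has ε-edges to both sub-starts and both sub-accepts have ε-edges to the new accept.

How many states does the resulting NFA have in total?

28

Per subexpression:
Each of the 9 symbol leaves contributes a 2-state fragment.
  q | p → 6 states
  q(q | p) → 8 states
  q | p → 6 states
  (q | p)r → 8 states
  (q | p)r | p → 12 states
  p | r → 6 states
  ((q | p)r | p)(p | r) → 18 states
  q(q | p) | ((q | p)r | p)(p | r) → 28 states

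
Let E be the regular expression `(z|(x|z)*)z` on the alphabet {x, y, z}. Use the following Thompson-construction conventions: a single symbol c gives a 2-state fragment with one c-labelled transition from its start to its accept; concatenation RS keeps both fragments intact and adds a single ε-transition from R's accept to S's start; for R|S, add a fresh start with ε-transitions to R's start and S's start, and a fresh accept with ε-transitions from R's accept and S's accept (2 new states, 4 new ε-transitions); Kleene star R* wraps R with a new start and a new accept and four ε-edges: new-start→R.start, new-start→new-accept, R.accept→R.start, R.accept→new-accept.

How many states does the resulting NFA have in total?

Building bottom-up:
Each of the 4 symbol leaves contributes a 2-state fragment.
  x|z : 6 states
  (x|z)* : 8 states
  z|(x|z)* : 12 states
  (z|(x|z)*)z : 14 states

14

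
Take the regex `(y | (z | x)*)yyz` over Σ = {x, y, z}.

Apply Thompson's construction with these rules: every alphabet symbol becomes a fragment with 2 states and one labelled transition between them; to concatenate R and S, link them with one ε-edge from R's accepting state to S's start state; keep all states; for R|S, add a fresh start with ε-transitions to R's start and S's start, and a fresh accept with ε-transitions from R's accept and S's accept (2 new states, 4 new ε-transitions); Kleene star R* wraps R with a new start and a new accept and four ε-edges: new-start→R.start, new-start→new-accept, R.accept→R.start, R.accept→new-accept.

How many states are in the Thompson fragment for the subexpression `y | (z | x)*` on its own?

Fragment for `y | (z | x)*`:
Each of the 3 symbol leaves contributes a 2-state fragment.
  z | x = 6 states
  (z | x)* = 8 states
  y | (z | x)* = 12 states

12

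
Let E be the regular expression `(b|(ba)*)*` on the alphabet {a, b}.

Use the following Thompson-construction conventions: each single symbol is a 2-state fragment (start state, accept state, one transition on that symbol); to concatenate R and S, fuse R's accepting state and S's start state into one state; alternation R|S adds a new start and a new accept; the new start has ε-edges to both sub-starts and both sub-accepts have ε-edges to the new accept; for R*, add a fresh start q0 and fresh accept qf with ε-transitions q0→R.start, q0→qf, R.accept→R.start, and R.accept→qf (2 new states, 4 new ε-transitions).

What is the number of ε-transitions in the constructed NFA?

Per subexpression:
Each of the 3 symbol leaves contributes 0 ε-transitions.
  ba = 0 ε-transitions
  (ba)* = 4 ε-transitions
  b|(ba)* = 8 ε-transitions
  (b|(ba)*)* = 12 ε-transitions

12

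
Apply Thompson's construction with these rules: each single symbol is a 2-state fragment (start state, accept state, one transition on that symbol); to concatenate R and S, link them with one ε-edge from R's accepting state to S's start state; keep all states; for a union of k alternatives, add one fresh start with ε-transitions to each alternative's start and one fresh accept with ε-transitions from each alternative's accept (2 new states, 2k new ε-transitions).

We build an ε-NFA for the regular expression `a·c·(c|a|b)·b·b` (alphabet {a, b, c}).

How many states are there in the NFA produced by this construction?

By structural recursion:
Each of the 7 symbol leaves contributes a 2-state fragment.
  c|a|b : 8 states
  a·c·(c|a|b)·b·b : 16 states

16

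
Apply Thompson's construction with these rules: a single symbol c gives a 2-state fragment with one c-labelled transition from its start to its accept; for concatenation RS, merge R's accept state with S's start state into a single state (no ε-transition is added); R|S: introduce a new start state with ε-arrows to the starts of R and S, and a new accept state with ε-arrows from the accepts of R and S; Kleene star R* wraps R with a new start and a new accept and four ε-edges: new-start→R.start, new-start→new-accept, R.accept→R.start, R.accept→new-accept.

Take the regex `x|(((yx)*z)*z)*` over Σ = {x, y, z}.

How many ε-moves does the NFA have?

16

Bottom-up over the parse tree:
Each of the 5 symbol leaves contributes 0 ε-transitions.
  yx → 0 ε-transitions
  (yx)* → 4 ε-transitions
  (yx)*z → 4 ε-transitions
  ((yx)*z)* → 8 ε-transitions
  ((yx)*z)*z → 8 ε-transitions
  (((yx)*z)*z)* → 12 ε-transitions
  x|(((yx)*z)*z)* → 16 ε-transitions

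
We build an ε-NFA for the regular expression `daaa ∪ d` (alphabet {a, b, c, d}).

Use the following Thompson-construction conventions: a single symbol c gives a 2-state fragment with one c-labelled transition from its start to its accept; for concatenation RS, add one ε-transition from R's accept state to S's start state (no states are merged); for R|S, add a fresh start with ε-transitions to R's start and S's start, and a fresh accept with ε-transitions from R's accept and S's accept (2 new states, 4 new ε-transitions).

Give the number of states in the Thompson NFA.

12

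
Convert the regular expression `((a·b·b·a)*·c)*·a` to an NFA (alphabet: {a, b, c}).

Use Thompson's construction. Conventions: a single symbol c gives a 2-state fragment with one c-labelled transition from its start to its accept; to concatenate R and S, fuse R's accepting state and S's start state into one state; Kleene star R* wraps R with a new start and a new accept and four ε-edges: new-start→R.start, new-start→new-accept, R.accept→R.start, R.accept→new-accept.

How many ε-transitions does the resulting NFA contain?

Bottom-up over the parse tree:
Each of the 6 symbol leaves contributes 0 ε-transitions.
  a·b·b·a — 0 ε-transitions
  (a·b·b·a)* — 4 ε-transitions
  (a·b·b·a)*·c — 4 ε-transitions
  ((a·b·b·a)*·c)* — 8 ε-transitions
  ((a·b·b·a)*·c)*·a — 8 ε-transitions

8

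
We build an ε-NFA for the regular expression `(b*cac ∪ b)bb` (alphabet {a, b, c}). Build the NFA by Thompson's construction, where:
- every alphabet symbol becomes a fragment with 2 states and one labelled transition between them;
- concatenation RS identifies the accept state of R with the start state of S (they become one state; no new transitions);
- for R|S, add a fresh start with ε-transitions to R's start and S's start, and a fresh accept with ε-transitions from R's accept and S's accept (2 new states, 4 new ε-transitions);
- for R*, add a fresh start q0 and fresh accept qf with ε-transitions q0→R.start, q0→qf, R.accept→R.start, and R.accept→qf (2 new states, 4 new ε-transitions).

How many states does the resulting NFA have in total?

Bottom-up over the parse tree:
Each of the 7 symbol leaves contributes a 2-state fragment.
  b* : 4 states
  b*cac : 7 states
  b*cac ∪ b : 11 states
  (b*cac ∪ b)bb : 13 states

13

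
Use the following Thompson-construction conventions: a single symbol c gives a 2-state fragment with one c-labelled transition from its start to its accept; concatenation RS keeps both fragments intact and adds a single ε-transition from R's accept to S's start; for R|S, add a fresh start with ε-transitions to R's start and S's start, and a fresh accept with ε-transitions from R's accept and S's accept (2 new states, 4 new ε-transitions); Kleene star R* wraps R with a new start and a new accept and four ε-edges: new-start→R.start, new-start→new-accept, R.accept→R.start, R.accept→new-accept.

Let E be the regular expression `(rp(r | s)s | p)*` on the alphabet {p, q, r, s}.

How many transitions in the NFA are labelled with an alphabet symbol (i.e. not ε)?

6

Building bottom-up:
Each of the 6 symbol leaves contributes exactly 1 symbol transition.
  r | s — 2 symbol transitions
  rp(r | s)s — 5 symbol transitions
  rp(r | s)s | p — 6 symbol transitions
  (rp(r | s)s | p)* — 6 symbol transitions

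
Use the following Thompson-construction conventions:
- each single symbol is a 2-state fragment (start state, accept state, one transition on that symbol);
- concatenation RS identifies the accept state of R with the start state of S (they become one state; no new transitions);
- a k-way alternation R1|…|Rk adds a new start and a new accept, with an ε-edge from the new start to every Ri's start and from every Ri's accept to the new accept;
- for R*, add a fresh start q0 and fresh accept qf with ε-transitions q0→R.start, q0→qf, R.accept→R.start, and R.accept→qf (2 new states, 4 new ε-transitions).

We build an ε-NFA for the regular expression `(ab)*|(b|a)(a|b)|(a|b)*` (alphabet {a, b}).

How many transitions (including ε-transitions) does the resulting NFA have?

34

Building bottom-up:
Each of the 8 symbol leaves contributes 1 transition (1 symbol, 0 ε).
  ab = 2 transitions (2 symbol, 0 ε)
  (ab)* = 6 transitions (2 symbol, 4 ε)
  b|a = 6 transitions (2 symbol, 4 ε)
  a|b = 6 transitions (2 symbol, 4 ε)
  (b|a)(a|b) = 12 transitions (4 symbol, 8 ε)
  a|b = 6 transitions (2 symbol, 4 ε)
  (a|b)* = 10 transitions (2 symbol, 8 ε)
  (ab)*|(b|a)(a|b)|(a|b)* = 34 transitions (8 symbol, 26 ε)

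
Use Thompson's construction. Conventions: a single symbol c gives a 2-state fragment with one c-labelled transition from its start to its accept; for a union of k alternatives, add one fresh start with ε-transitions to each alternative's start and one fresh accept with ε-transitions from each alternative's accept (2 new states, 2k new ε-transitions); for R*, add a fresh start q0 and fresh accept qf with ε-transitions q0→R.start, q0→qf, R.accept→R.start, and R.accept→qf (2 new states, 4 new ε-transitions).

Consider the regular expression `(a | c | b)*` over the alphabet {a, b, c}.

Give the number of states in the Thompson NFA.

10

By structural recursion:
Each of the 3 symbol leaves contributes a 2-state fragment.
  a | c | b = 8 states
  (a | c | b)* = 10 states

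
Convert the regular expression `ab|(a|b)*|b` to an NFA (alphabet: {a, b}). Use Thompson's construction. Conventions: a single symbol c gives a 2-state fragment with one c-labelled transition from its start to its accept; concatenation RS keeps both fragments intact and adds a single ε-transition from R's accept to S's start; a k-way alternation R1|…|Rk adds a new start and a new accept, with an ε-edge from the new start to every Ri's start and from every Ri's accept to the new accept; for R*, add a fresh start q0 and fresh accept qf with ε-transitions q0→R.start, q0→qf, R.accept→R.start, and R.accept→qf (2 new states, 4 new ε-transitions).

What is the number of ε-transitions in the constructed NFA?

15

By structural recursion:
Each of the 5 symbol leaves contributes 0 ε-transitions.
  ab = 1 ε-transition
  a|b = 4 ε-transitions
  (a|b)* = 8 ε-transitions
  ab|(a|b)*|b = 15 ε-transitions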